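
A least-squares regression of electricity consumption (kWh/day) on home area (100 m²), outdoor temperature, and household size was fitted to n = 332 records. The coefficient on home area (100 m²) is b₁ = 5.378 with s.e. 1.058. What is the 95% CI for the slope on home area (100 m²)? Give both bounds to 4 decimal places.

(3.2967, 7.4593)

df = n − k − 1 = 332 − 3 − 1 = 328.
t* = t_{0.025, 328} = 1.967223.
Margin = t* × SE = 1.967223 × 1.058 = 2.081322.
CI: 5.378 ± 2.081322 → (3.2967, 7.4593).
With 95% confidence, each one-unit increase in home area (100 m²) is associated with a change of between 3.2967 and 7.4593 kWh/day in electricity consumption, holding the other predictors fixed.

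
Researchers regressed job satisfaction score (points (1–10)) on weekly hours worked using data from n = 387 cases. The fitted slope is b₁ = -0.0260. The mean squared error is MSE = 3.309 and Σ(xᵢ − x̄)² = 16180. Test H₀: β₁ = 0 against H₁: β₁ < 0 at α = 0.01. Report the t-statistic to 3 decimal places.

t = -1.818

SE(b₁) = √(MSE/Sₓₓ) = √(3.309/16180) = 0.0143008.
t = -0.0260 / 0.0143008 = -1.818.
df = n − 2 = 385.
One-sided p ≈ 0.0349, which is ≥ 0.01, so fail to reject H₀.
The data do not give significant evidence that the true slope on weekly hours worked is negative.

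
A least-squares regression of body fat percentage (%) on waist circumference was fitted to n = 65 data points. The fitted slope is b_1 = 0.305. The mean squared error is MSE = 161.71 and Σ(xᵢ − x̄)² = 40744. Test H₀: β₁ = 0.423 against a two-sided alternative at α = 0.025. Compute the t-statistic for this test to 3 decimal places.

t = -1.873

SE(b_1) = √(MSE/Sₓₓ) = √(161.71/40744) = 0.0629994.
t = (0.305 − 0.423) / 0.0629994 = -1.873.
df = n − 2 = 63.
Two-sided p ≈ 0.0657, which is ≥ 0.025, so fail to reject H₀.
The data are consistent with a true slope of 0.423 % per unit of waist circumference.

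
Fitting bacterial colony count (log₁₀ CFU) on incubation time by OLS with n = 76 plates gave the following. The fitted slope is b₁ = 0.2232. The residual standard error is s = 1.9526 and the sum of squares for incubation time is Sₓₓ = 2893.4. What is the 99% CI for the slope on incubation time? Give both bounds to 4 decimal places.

(0.1272, 0.3192)

SE(b₁) = s/√Sₓₓ = 1.9526/√2893.4 = 0.0363002.
df = n − 2 = 74.
t* = t_{0.005, 74} = 2.643913.
Margin = t* × SE = 2.643913 × 0.0363002 = 0.095975.
CI: 0.2232 ± 0.095975 → (0.1272, 0.3192).
With 99% confidence, each one-unit increase in incubation time is associated with a change of between 0.1272 and 0.3192 log₁₀ CFU in bacterial colony count.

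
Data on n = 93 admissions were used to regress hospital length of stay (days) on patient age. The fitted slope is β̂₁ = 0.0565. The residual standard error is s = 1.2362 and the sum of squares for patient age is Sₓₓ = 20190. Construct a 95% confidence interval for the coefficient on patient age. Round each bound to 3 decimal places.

(0.039, 0.074)

SE(β̂₁) = s/√Sₓₓ = 1.2362/√20190 = 0.00870003.
df = n − 2 = 91.
t* = t_{0.025, 91} = 1.986377.
Margin = t* × SE = 1.986377 × 0.00870003 = 0.01728.
CI: 0.0565 ± 0.01728 → (0.039, 0.074).
With 95% confidence, each one-unit increase in patient age is associated with a change of between 0.039 and 0.074 days in hospital length of stay.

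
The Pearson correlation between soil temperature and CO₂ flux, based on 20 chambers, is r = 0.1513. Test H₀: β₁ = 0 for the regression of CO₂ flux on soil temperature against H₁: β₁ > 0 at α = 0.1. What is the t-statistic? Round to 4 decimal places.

t = 0.6494

t = r·√(n − 2)/√(1 − r²) = 0.1513·√18/√0.977108 = 0.6494.
df = n − 2 = 18.
One-sided p ≈ 0.2621, which is ≥ 0.1, so fail to reject H₀.
The data do not give significant evidence of a linear association between soil temperature and CO₂ flux.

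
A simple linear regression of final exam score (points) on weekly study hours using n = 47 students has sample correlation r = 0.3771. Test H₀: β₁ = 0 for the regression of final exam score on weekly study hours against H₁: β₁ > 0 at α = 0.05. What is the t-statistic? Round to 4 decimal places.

t = 2.7313

t = r·√(n − 2)/√(1 − r²) = 0.3771·√45/√0.857796 = 2.7313.
df = n − 2 = 45.
One-sided p ≈ 0.0045, which is < 0.05, so reject H₀.
There is evidence of a linear association between weekly study hours and final exam score.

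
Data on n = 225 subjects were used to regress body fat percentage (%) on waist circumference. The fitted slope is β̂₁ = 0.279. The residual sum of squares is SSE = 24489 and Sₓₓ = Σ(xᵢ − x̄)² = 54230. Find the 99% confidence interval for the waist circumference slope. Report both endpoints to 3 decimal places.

MSE = SSE/(n − 2) = 24489/223 = 109.816.
SE(β̂₁) = √(MSE/Sₓₓ) = √(109.816/54230) = 0.0450001.
df = n − 2 = 223.
t* = t_{0.005, 223} = 2.598055.
Margin = t* × SE = 2.598055 × 0.0450001 = 0.11691.
CI: 0.279 ± 0.11691 → (0.162, 0.396).
With 99% confidence, each one-unit increase in waist circumference is associated with a change of between 0.162 and 0.396 % in body fat percentage.

(0.162, 0.396)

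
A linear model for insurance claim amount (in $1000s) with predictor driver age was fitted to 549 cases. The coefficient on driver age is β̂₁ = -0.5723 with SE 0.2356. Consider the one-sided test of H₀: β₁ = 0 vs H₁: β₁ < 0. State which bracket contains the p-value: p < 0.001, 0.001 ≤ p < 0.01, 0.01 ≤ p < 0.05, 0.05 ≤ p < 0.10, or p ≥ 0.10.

0.001 ≤ p < 0.01

t = -0.5723 / 0.2356 = -2.429.
df = n − 2 = 549 − 2 = 547.
One-sided p = P(T_{547} < t) ≈ 0.0077.
So 0.001 ≤ p < 0.01.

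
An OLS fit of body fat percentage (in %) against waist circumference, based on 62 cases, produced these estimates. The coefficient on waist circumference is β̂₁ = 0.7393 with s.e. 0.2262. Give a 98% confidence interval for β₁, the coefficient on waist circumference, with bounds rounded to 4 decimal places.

(0.1987, 1.2799)

df = n − 2 = 62 − 2 = 60.
t* = t_{0.01, 60} = 2.390119.
Margin = t* × SE = 2.390119 × 0.2262 = 0.540645.
CI: 0.7393 ± 0.540645 → (0.1987, 1.2799).
With 98% confidence, each one-unit increase in waist circumference is associated with a change of between 0.1987 and 1.2799 % in body fat percentage.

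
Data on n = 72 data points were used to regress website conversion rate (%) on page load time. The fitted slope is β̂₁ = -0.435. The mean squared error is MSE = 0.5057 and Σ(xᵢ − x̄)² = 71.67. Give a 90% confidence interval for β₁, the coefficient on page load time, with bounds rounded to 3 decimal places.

SE(β̂₁) = √(MSE/Sₓₓ) = √(0.5057/71.67) = 0.0839997.
df = n − 2 = 70.
t* = t_{0.05, 70} = 1.666914.
Margin = t* × SE = 1.666914 × 0.0839997 = 0.14002.
CI: -0.435 ± 0.14002 → (-0.575, -0.295).
With 90% confidence, each one-unit increase in page load time is associated with a change of between -0.575 and -0.295 % in website conversion rate.

(-0.575, -0.295)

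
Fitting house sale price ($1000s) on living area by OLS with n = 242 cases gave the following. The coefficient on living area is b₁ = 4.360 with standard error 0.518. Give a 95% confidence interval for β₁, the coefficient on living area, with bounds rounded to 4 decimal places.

df = n − 2 = 242 − 2 = 240.
t* = t_{0.025, 240} = 1.969898.
Margin = t* × SE = 1.969898 × 0.518 = 1.020407.
CI: 4.360 ± 1.020407 → (3.3396, 5.3804).
With 95% confidence, each one-unit increase in living area is associated with a change of between 3.3396 and 5.3804 $1000s in house sale price.

(3.3396, 5.3804)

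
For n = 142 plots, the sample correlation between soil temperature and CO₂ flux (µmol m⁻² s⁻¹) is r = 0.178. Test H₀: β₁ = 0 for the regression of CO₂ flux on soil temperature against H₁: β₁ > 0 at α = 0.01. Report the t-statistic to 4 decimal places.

t = 2.1403

t = r·√(n − 2)/√(1 − r²) = 0.178·√140/√0.968316 = 2.1403.
df = n − 2 = 140.
One-sided p ≈ 0.0170, which is ≥ 0.01, so fail to reject H₀.
The data do not give significant evidence of a linear association between soil temperature and CO₂ flux.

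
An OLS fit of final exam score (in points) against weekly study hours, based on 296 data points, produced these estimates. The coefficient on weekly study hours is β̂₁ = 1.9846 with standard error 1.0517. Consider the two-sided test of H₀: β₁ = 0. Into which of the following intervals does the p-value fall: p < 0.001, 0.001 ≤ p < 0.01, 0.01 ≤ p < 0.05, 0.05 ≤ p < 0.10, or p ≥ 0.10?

0.05 ≤ p < 0.10

t = 1.9846 / 1.0517 = 1.887.
df = n − 2 = 296 − 2 = 294.
Two-sided p = 2·P(T_{294} > |t|) ≈ 0.0601.
So 0.05 ≤ p < 0.10.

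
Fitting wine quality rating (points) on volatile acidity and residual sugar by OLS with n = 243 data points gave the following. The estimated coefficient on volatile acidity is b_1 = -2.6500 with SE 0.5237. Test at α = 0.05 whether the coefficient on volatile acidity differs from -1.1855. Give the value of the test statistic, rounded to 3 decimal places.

H₀: β₁ = -1.1855 vs H₁: β₁ ≠ -1.1855.
t = (b_1 − β₁⁰)/SE = (-2.6500 − (-1.1855)) / 0.5237 = -2.796.
df = n − k − 1 = 243 − 2 − 1 = 240.
Two-sided p ≈ 0.0056, which is < 0.05, so reject H₀.
There is evidence that the true slope on volatile acidity differs from -1.1855 points per unit, holding the other predictors fixed.

t = -2.796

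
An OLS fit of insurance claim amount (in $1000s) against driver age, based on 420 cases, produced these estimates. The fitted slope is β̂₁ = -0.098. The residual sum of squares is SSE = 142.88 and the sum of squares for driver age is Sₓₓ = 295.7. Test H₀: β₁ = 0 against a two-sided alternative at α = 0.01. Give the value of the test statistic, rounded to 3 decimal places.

t = -2.882

MSE = SSE/(n − 2) = 142.88/418 = 0.341818.
SE(β̂₁) = √(MSE/Sₓₓ) = √(0.341818/295.7) = 0.0339995.
t = -0.098 / 0.0339995 = -2.882.
df = n − 2 = 418.
Two-sided p ≈ 0.0042, which is < 0.01, so reject H₀.
There is evidence that driver age is associated with insurance claim amount.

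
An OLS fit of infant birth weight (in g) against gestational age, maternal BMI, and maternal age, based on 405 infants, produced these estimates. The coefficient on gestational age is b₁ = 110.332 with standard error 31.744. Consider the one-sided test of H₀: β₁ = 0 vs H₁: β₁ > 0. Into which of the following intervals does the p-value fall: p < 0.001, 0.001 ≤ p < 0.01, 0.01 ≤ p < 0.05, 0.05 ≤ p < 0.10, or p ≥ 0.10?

t = 110.332 / 31.744 = 3.476.
df = n − k − 1 = 405 − 3 − 1 = 401.
One-sided p = P(T_{401} > t) ≈ 0.0003.
So p < 0.001.

p < 0.001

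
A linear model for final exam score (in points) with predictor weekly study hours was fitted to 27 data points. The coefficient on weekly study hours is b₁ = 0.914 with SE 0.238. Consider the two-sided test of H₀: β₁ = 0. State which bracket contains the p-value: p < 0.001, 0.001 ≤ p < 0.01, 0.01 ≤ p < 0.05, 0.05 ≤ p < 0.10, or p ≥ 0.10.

t = 0.914 / 0.238 = 3.840.
df = n − 2 = 27 − 2 = 25.
Two-sided p = 2·P(T_{25} > |t|) ≈ 0.0007.
So p < 0.001.

p < 0.001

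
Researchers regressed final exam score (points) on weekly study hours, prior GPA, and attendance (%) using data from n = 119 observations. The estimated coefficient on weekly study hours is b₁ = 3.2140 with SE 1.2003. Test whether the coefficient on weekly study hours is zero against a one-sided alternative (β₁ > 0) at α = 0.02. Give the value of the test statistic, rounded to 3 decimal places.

t = 2.678

H₀: β₁ = 0 vs H₁: β₁ > 0.
t = (b₁ − β₁⁰)/SE = 3.2140 / 1.2003 = 2.678.
df = n − k − 1 = 119 − 3 − 1 = 115.
One-sided p ≈ 0.0042, which is < 0.02, so reject H₀.
There is evidence that the true slope on weekly study hours is positive, holding the other predictors fixed.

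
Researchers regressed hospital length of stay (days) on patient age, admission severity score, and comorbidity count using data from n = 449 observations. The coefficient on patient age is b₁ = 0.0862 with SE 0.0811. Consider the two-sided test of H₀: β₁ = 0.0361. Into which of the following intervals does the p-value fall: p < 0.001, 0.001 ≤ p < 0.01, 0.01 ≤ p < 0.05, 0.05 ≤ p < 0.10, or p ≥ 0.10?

p ≥ 0.10

t = (0.0862 − 0.0361) / 0.0811 = 0.618.
df = n − k − 1 = 449 − 3 − 1 = 445.
Two-sided p = 2·P(T_{445} > |t|) ≈ 0.5371.
So p ≥ 0.10.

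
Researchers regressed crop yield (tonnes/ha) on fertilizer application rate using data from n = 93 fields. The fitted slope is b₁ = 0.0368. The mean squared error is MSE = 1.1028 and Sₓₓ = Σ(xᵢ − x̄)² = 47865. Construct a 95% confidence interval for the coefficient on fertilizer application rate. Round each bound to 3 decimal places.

(0.027, 0.046)

SE(b₁) = √(MSE/Sₓₓ) = √(1.1028/47865) = 0.00479998.
df = n − 2 = 91.
t* = t_{0.025, 91} = 1.986377.
Margin = t* × SE = 1.986377 × 0.00479998 = 0.00953.
CI: 0.0368 ± 0.00953 → (0.027, 0.046).
With 95% confidence, each one-unit increase in fertilizer application rate is associated with a change of between 0.027 and 0.046 tonnes/ha in crop yield.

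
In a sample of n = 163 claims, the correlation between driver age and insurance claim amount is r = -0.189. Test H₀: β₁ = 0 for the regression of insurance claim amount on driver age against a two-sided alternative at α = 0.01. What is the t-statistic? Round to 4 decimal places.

t = r·√(n − 2)/√(1 − r²) = -0.189·√161/√0.964279 = -2.4422.
df = n − 2 = 161.
Two-sided p ≈ 0.0157, which is ≥ 0.01, so fail to reject H₀.
The data do not give significant evidence of a linear association between driver age and insurance claim amount.

t = -2.4422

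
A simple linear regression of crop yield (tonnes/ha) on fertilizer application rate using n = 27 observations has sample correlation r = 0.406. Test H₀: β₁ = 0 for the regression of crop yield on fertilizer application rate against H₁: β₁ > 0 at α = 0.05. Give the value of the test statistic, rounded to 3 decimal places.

t = 2.221

t = r·√(n − 2)/√(1 − r²) = 0.406·√25/√0.835164 = 2.221.
df = n − 2 = 25.
One-sided p ≈ 0.0178, which is < 0.05, so reject H₀.
There is evidence of a linear association between fertilizer application rate and crop yield.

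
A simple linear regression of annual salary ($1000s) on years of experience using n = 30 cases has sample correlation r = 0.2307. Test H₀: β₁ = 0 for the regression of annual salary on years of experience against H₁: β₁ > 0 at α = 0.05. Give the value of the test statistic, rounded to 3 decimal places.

t = 1.255

t = r·√(n − 2)/√(1 − r²) = 0.2307·√28/√0.946778 = 1.255.
df = n − 2 = 28.
One-sided p ≈ 0.1100, which is ≥ 0.05, so fail to reject H₀.
The data do not give significant evidence of a linear association between years of experience and annual salary.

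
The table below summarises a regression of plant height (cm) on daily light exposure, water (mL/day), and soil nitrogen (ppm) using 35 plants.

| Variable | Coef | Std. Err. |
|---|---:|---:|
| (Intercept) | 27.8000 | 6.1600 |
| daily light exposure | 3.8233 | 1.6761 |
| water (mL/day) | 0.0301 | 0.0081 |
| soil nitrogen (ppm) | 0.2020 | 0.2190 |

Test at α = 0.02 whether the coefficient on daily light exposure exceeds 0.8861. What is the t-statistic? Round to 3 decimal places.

t = 1.752

Read off: b = 3.8233, SE = 1.6761 for daily light exposure.
H₀: β₁ = 0.8861 vs H₁: β₁ > 0.8861.
t = (3.8233 − 0.8861) / 1.6761 = 1.752.
df = n − k − 1 = 35 − 3 − 1 = 31.
One-sided p ≈ 0.0448, which is ≥ 0.02, so fail to reject H₀.
The data do not give significant evidence that the true slope on daily light exposure exceeds 0.8861 cm per unit, holding the other predictors fixed.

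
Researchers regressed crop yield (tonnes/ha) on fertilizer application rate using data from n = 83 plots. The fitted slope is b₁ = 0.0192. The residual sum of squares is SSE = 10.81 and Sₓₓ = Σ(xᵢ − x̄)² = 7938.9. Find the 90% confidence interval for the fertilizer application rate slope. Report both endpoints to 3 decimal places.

MSE = SSE/(n − 2) = 10.81/81 = 0.133457.
SE(b₁) = √(MSE/Sₓₓ) = √(0.133457/7938.9) = 0.00410006.
df = n − 2 = 81.
t* = t_{0.05, 81} = 1.663884.
Margin = t* × SE = 1.663884 × 0.00410006 = 0.00682.
CI: 0.0192 ± 0.00682 → (0.012, 0.026).
With 90% confidence, each one-unit increase in fertilizer application rate is associated with a change of between 0.012 and 0.026 tonnes/ha in crop yield.

(0.012, 0.026)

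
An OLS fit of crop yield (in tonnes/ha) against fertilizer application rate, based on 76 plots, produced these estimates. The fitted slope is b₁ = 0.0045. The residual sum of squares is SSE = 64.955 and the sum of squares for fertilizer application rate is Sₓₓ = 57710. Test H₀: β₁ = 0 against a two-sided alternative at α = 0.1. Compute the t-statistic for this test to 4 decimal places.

t = 1.1538

MSE = SSE/(n − 2) = 64.955/74 = 0.87777.
SE(b₁) = √(MSE/Sₓₓ) = √(0.87777/57710) = 0.0039.
t = 0.0045 / 0.0039 = 1.1538.
df = n − 2 = 74.
Two-sided p ≈ 0.2523, which is ≥ 0.1, so fail to reject H₀.
The data do not give significant evidence of an association between fertilizer application rate and crop yield.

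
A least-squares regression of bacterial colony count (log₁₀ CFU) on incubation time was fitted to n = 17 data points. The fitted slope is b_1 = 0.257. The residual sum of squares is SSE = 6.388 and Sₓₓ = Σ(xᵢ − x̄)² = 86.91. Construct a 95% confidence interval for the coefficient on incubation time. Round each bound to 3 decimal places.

MSE = SSE/(n − 2) = 6.388/15 = 0.425867.
SE(b_1) = √(MSE/Sₓₓ) = √(0.425867/86.91) = 0.0700006.
df = n − 2 = 15.
t* = t_{0.025, 15} = 2.13145.
Margin = t* × SE = 2.13145 × 0.0700006 = 0.14920.
CI: 0.257 ± 0.14920 → (0.108, 0.406).
With 95% confidence, each one-unit increase in incubation time is associated with a change of between 0.108 and 0.406 log₁₀ CFU in bacterial colony count.

(0.108, 0.406)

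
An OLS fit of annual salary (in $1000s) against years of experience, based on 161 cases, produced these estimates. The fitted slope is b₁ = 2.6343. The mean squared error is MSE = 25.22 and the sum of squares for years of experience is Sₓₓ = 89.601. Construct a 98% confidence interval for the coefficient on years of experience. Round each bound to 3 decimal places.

SE(b₁) = √(MSE/Sₓₓ) = √(25.22/89.601) = 0.530538.
df = n − 2 = 159.
t* = t_{0.01, 159} = 2.350029.
Margin = t* × SE = 2.350029 × 0.530538 = 1.24678.
CI: 2.6343 ± 1.24678 → (1.388, 3.881).
With 98% confidence, each one-unit increase in years of experience is associated with a change of between 1.388 and 3.881 $1000s in annual salary.

(1.388, 3.881)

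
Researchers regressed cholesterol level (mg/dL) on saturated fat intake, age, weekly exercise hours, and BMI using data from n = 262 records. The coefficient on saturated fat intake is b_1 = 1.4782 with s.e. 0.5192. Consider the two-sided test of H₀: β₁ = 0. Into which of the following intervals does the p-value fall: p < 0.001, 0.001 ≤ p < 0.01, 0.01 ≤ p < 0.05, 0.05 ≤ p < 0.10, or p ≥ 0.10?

0.001 ≤ p < 0.01

t = 1.4782 / 0.5192 = 2.847.
df = n − k − 1 = 262 − 4 − 1 = 257.
Two-sided p = 2·P(T_{257} > |t|) ≈ 0.0048.
So 0.001 ≤ p < 0.01.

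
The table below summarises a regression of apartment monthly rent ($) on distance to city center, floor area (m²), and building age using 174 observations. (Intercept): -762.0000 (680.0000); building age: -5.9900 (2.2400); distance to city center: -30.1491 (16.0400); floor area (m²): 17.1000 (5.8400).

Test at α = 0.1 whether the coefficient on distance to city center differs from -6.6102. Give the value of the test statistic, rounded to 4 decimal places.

t = -1.4675

Read off: b = -30.1491, SE = 16.0400 for distance to city center.
H₀: β₁ = -6.6102 vs H₁: β₁ ≠ -6.6102.
t = (-30.1491 − (-6.6102)) / 16.0400 = -1.4675.
df = n − k − 1 = 174 − 3 − 1 = 170.
Two-sided p ≈ 0.1441, which is ≥ 0.1, so fail to reject H₀.
The data are consistent with a true slope of -6.6102 $ per unit of distance to city center, holding the other predictors fixed.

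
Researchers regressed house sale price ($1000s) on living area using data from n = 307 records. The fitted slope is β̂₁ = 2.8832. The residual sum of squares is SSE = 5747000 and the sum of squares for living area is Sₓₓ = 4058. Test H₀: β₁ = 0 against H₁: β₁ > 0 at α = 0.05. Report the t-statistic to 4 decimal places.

MSE = SSE/(n − 2) = 5747000/305 = 18842.6.
SE(β̂₁) = √(MSE/Sₓₓ) = √(18842.6/4058) = 2.15484.
t = 2.8832 / 2.15484 = 1.3380.
df = n − 2 = 305.
One-sided p ≈ 0.0909, which is ≥ 0.05, so fail to reject H₀.
The data do not give significant evidence that the true slope on living area is positive.

t = 1.3380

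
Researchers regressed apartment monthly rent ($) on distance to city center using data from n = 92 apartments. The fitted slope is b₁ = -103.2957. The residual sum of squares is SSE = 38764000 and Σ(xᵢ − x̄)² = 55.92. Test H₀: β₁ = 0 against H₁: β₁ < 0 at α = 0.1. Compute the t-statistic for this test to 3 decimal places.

t = -1.177

MSE = SSE/(n − 2) = 38764000/90 = 430711.
SE(b₁) = √(MSE/Sₓₓ) = √(430711/55.92) = 87.7626.
t = -103.2957 / 87.7626 = -1.177.
df = n − 2 = 90.
One-sided p ≈ 0.1212, which is ≥ 0.1, so fail to reject H₀.
The data do not give significant evidence that the true slope on distance to city center is negative.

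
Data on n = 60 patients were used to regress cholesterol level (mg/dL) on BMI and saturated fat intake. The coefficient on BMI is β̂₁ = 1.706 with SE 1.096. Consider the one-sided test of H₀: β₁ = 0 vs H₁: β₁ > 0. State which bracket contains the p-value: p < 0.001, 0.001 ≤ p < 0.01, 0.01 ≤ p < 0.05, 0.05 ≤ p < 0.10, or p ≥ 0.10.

0.05 ≤ p < 0.10

t = 1.706 / 1.096 = 1.557.
df = n − k − 1 = 60 − 2 − 1 = 57.
One-sided p = P(T_{57} > t) ≈ 0.0626.
So 0.05 ≤ p < 0.10.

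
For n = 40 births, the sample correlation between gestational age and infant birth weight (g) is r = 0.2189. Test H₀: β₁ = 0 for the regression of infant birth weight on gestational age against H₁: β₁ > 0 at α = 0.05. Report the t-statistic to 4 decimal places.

t = 1.3829

t = r·√(n − 2)/√(1 − r²) = 0.2189·√38/√0.952083 = 1.3829.
df = n − 2 = 38.
One-sided p ≈ 0.0874, which is ≥ 0.05, so fail to reject H₀.
The data do not give significant evidence of a linear association between gestational age and infant birth weight.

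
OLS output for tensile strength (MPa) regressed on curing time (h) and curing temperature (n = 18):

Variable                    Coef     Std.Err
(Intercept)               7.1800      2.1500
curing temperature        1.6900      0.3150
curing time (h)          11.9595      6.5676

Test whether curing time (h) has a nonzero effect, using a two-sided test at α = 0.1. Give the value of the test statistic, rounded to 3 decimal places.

t = 1.821

Read off: b = 11.9595, SE = 6.5676 for curing time (h).
H₀: β₁ = 0 vs H₁: β₁ ≠ 0.
t = 11.9595 / 6.5676 = 1.821.
df = n − k − 1 = 18 − 2 − 1 = 15.
Two-sided p ≈ 0.0886, which is < 0.1, so reject H₀.
There is evidence that curing time (h) is associated with tensile strength, holding the other predictors fixed.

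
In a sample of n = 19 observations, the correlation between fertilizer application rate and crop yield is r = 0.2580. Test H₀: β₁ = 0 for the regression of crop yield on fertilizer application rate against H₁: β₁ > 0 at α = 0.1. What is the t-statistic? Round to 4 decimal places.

t = r·√(n − 2)/√(1 − r²) = 0.2580·√17/√0.933436 = 1.1010.
df = n − 2 = 17.
One-sided p ≈ 0.1431, which is ≥ 0.1, so fail to reject H₀.
The data do not give significant evidence of a linear association between fertilizer application rate and crop yield.

t = 1.1010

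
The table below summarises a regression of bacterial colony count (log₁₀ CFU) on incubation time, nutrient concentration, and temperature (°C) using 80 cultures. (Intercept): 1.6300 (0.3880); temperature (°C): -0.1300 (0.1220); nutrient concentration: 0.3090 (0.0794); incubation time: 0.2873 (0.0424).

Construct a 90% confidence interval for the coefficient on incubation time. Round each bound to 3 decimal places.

(0.217, 0.358)

Read off: b = 0.2873, SE = 0.0424 for incubation time.
df = n − k − 1 = 80 − 3 − 1 = 76.
t* = t_{0.05, 76} = 1.665151.
Margin = t* × SE = 1.665151 × 0.0424 = 0.07060.
CI: 0.2873 ± 0.07060 → (0.217, 0.358).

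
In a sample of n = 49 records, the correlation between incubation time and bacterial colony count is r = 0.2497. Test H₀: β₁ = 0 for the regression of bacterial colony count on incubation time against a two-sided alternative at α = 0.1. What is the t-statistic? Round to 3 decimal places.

t = 1.768

t = r·√(n − 2)/√(1 − r²) = 0.2497·√47/√0.93765 = 1.768.
df = n − 2 = 47.
Two-sided p ≈ 0.0836, which is < 0.1, so reject H₀.
There is evidence of a linear association between incubation time and bacterial colony count.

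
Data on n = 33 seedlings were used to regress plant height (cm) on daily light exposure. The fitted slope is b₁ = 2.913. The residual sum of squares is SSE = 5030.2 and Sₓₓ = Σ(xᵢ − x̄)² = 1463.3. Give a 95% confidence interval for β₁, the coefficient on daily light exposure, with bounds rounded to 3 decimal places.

(2.234, 3.592)

MSE = SSE/(n − 2) = 5030.2/31 = 162.265.
SE(b₁) = √(MSE/Sₓₓ) = √(162.265/1463.3) = 0.333001.
df = n − 2 = 31.
t* = t_{0.025, 31} = 2.039513.
Margin = t* × SE = 2.039513 × 0.333001 = 0.67916.
CI: 2.913 ± 0.67916 → (2.234, 3.592).
With 95% confidence, each one-unit increase in daily light exposure is associated with a change of between 2.234 and 3.592 cm in plant height.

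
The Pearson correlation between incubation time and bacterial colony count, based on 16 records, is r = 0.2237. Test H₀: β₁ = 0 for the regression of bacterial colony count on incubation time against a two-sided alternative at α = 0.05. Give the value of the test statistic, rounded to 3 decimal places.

t = 0.859

t = r·√(n − 2)/√(1 − r²) = 0.2237·√14/√0.949958 = 0.859.
df = n − 2 = 14.
Two-sided p ≈ 0.4049, which is ≥ 0.05, so fail to reject H₀.
The data do not give significant evidence of a linear association between incubation time and bacterial colony count.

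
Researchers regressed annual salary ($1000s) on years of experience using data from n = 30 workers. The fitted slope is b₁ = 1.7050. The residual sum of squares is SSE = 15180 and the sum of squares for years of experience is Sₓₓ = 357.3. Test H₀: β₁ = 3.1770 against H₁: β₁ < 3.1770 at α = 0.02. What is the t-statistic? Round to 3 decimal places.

t = -1.195

MSE = SSE/(n − 2) = 15180/28 = 542.143.
SE(b₁) = √(MSE/Sₓₓ) = √(542.143/357.3) = 1.2318.
t = (1.7050 − 3.1770) / 1.2318 = -1.195.
df = n − 2 = 28.
One-sided p ≈ 0.1211, which is ≥ 0.02, so fail to reject H₀.
The data do not give significant evidence that the true slope on years of experience is below 3.1770 $1000s per unit.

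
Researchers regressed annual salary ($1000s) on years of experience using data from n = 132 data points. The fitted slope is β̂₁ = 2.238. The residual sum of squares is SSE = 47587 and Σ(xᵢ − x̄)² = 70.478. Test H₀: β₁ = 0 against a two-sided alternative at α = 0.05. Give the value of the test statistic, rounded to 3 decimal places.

MSE = SSE/(n − 2) = 47587/130 = 366.054.
SE(β̂₁) = √(MSE/Sₓₓ) = √(366.054/70.478) = 2.27901.
t = 2.238 / 2.27901 = 0.982.
df = n − 2 = 130.
Two-sided p ≈ 0.3279, which is ≥ 0.05, so fail to reject H₀.
The data do not give significant evidence of an association between years of experience and annual salary.

t = 0.982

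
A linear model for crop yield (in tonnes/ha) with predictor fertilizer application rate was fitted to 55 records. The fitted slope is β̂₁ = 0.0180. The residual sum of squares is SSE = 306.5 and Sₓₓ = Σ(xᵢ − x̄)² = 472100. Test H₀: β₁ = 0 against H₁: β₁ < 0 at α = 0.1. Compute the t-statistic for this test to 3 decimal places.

t = 5.143

MSE = SSE/(n − 2) = 306.5/53 = 5.78302.
SE(β̂₁) = √(MSE/Sₓₓ) = √(5.78302/472100) = 0.00349994.
t = 0.0180 / 0.00349994 = 5.143.
df = n − 2 = 53.
One-sided p ≈ 1.0000, which is ≥ 0.1, so fail to reject H₀.
The data do not give significant evidence that the true slope on fertilizer application rate is negative.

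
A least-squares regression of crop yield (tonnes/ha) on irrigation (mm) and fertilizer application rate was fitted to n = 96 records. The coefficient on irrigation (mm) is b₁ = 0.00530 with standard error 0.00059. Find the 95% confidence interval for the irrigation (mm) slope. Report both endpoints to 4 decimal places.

df = n − k − 1 = 96 − 2 − 1 = 93.
t* = t_{0.025, 93} = 1.985802.
Margin = t* × SE = 1.985802 × 0.00059 = 0.001172.
CI: 0.00530 ± 0.001172 → (0.0041, 0.0065).
With 95% confidence, each one-unit increase in irrigation (mm) is associated with a change of between 0.0041 and 0.0065 tonnes/ha in crop yield, holding the other predictors fixed.

(0.0041, 0.0065)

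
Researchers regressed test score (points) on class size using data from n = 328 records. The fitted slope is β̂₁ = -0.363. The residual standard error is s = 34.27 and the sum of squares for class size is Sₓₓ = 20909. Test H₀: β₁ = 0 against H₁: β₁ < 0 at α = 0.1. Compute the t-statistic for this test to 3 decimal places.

t = -1.532

SE(β̂₁) = s/√Sₓₓ = 34.27/√20909 = 0.237.
t = -0.363 / 0.237 = -1.532.
df = n − 2 = 326.
One-sided p ≈ 0.0633, which is < 0.1, so reject H₀.
There is evidence that the true slope on class size is negative.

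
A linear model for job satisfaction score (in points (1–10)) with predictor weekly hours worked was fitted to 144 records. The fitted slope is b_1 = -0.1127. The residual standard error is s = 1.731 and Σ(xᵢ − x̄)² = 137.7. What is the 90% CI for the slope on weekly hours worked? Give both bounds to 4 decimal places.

(-0.3569, 0.1315)

SE(b_1) = s/√Sₓₓ = 1.731/√137.7 = 0.147513.
df = n − 2 = 142.
t* = t_{0.05, 142} = 1.655655.
Margin = t* × SE = 1.655655 × 0.147513 = 0.244231.
CI: -0.1127 ± 0.244231 → (-0.3569, 0.1315).
With 90% confidence, each one-unit increase in weekly hours worked is associated with a change of between -0.3569 and 0.1315 points (1–10) in job satisfaction score.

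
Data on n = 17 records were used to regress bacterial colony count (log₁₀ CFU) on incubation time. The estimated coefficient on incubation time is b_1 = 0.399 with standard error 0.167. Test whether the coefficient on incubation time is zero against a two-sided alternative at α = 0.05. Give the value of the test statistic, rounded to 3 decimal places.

t = 2.389

H₀: β₁ = 0 vs H₁: β₁ ≠ 0.
t = (b_1 − β₁⁰)/SE = 0.399 / 0.167 = 2.389.
df = n − 2 = 17 − 2 = 15.
Two-sided p ≈ 0.0305, which is < 0.05, so reject H₀.
There is evidence that incubation time is associated with bacterial colony count.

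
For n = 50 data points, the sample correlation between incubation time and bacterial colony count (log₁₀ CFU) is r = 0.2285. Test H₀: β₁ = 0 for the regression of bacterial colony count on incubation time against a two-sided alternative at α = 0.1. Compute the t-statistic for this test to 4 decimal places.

t = 1.6261

t = r·√(n − 2)/√(1 − r²) = 0.2285·√48/√0.947788 = 1.6261.
df = n − 2 = 48.
Two-sided p ≈ 0.1105, which is ≥ 0.1, so fail to reject H₀.
The data do not give significant evidence of a linear association between incubation time and bacterial colony count.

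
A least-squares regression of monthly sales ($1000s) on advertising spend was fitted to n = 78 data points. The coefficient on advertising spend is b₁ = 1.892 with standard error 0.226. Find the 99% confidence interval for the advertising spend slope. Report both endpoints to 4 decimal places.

(1.2949, 2.4891)

df = n − 2 = 78 − 2 = 76.
t* = t_{0.005, 76} = 2.642078.
Margin = t* × SE = 2.642078 × 0.226 = 0.597110.
CI: 1.892 ± 0.597110 → (1.2949, 2.4891).
With 99% confidence, each one-unit increase in advertising spend is associated with a change of between 1.2949 and 2.4891 $1000s in monthly sales.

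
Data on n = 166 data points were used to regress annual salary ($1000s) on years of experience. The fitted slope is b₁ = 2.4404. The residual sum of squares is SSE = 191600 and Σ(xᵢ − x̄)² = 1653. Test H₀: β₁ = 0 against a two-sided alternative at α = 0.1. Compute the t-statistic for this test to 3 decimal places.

MSE = SSE/(n − 2) = 191600/164 = 1168.29.
SE(b₁) = √(MSE/Sₓₓ) = √(1168.29/1653) = 0.840697.
t = 2.4404 / 0.840697 = 2.903.
df = n − 2 = 164.
Two-sided p ≈ 0.0042, which is < 0.1, so reject H₀.
There is evidence that years of experience is associated with annual salary.

t = 2.903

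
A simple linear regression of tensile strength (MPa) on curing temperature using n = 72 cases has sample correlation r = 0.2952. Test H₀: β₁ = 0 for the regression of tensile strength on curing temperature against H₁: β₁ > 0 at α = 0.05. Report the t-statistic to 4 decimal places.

t = 2.5850

t = r·√(n − 2)/√(1 − r²) = 0.2952·√70/√0.912857 = 2.5850.
df = n − 2 = 70.
One-sided p ≈ 0.0059, which is < 0.05, so reject H₀.
There is evidence of a linear association between curing temperature and tensile strength.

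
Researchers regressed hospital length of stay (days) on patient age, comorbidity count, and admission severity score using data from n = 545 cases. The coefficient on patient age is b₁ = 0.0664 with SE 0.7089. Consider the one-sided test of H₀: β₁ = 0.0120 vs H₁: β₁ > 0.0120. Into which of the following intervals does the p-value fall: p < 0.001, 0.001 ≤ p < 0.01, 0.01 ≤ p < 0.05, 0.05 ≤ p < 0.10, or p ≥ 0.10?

p ≥ 0.10

t = (0.0664 − 0.0120) / 0.7089 = 0.077.
df = n − k − 1 = 545 − 3 − 1 = 541.
One-sided p = P(T_{541} > t) ≈ 0.4694.
So p ≥ 0.10.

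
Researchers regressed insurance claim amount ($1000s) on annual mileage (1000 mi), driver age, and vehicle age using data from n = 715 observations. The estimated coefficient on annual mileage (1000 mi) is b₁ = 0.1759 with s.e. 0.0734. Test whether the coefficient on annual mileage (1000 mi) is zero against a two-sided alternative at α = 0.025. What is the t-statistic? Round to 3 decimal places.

t = 2.396

H₀: β₁ = 0 vs H₁: β₁ ≠ 0.
t = (b₁ − β₁⁰)/SE = 0.1759 / 0.0734 = 2.396.
df = n − k − 1 = 715 − 3 − 1 = 711.
Two-sided p ≈ 0.0168, which is < 0.025, so reject H₀.
There is evidence that annual mileage (1000 mi) is associated with insurance claim amount, holding the other predictors fixed.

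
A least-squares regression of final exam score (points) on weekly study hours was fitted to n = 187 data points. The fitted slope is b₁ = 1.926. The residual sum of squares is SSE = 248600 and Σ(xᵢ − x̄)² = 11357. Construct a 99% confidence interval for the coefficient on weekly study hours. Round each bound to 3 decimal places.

(1.031, 2.821)

MSE = SSE/(n − 2) = 248600/185 = 1343.78.
SE(b₁) = √(MSE/Sₓₓ) = √(1343.78/11357) = 0.34398.
df = n − 2 = 185.
t* = t_{0.005, 185} = 2.602665.
Margin = t* × SE = 2.602665 × 0.34398 = 0.89526.
CI: 1.926 ± 0.89526 → (1.031, 2.821).
With 99% confidence, each one-unit increase in weekly study hours is associated with a change of between 1.031 and 2.821 points in final exam score.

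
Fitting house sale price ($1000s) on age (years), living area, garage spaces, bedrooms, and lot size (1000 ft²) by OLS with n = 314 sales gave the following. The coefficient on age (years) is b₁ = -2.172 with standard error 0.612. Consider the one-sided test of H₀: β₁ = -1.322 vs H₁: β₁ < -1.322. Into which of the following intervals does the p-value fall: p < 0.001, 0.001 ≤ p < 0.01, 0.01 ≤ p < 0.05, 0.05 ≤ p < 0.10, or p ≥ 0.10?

0.05 ≤ p < 0.10

t = (-2.172 − (-1.322)) / 0.612 = -1.389.
df = n − k − 1 = 314 − 5 − 1 = 308.
One-sided p = P(T_{308} < t) ≈ 0.0829.
So 0.05 ≤ p < 0.10.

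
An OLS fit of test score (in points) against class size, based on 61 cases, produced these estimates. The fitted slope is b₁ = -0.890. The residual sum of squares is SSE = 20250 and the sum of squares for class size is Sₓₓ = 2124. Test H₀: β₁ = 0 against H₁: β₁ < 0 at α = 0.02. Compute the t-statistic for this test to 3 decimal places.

MSE = SSE/(n − 2) = 20250/59 = 343.22.
SE(b₁) = √(MSE/Sₓₓ) = √(343.22/2124) = 0.401984.
t = -0.890 / 0.401984 = -2.214.
df = n − 2 = 59.
One-sided p ≈ 0.0154, which is < 0.02, so reject H₀.
There is evidence that the true slope on class size is negative.

t = -2.214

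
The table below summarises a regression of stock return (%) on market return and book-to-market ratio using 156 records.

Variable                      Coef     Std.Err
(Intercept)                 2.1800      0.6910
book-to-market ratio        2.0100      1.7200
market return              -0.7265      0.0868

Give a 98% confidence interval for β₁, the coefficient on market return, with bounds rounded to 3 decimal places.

(-0.931, -0.522)

Read off: b = -0.7265, SE = 0.0868 for market return.
df = n − k − 1 = 156 − 2 − 1 = 153.
t* = t_{0.01, 153} = 2.350967.
Margin = t* × SE = 2.350967 × 0.0868 = 0.20406.
CI: -0.7265 ± 0.20406 → (-0.931, -0.522).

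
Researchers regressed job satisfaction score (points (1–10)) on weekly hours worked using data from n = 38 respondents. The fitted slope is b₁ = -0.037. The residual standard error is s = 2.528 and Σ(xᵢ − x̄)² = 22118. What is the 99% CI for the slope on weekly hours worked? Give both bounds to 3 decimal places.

(-0.083, 0.009)

SE(b₁) = s/√Sₓₓ = 2.528/√22118 = 0.0169982.
df = n − 2 = 36.
t* = t_{0.005, 36} = 2.719485.
Margin = t* × SE = 2.719485 × 0.0169982 = 0.04623.
CI: -0.037 ± 0.04623 → (-0.083, 0.009).
With 99% confidence, each one-unit increase in weekly hours worked is associated with a change of between -0.083 and 0.009 points (1–10) in job satisfaction score.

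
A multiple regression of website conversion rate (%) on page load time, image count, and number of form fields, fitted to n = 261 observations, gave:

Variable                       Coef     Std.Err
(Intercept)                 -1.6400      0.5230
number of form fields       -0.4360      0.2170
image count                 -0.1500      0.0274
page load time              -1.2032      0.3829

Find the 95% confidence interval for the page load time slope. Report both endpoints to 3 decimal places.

(-1.957, -0.449)

Read off: b = -1.2032, SE = 0.3829 for page load time.
df = n − k − 1 = 261 − 3 − 1 = 257.
t* = t_{0.025, 257} = 1.969237.
Margin = t* × SE = 1.969237 × 0.3829 = 0.75402.
CI: -1.2032 ± 0.75402 → (-1.957, -0.449).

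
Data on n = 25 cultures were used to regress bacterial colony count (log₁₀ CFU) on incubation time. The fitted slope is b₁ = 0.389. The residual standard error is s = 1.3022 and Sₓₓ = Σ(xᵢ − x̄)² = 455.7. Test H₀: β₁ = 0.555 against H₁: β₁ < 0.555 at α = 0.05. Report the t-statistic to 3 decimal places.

t = -2.721

SE(b₁) = s/√Sₓₓ = 1.3022/√455.7 = 0.0610012.
t = (0.389 − 0.555) / 0.0610012 = -2.721.
df = n − 2 = 23.
One-sided p ≈ 0.0061, which is < 0.05, so reject H₀.
There is evidence that the true slope on incubation time is below 0.555 log₁₀ CFU per unit.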